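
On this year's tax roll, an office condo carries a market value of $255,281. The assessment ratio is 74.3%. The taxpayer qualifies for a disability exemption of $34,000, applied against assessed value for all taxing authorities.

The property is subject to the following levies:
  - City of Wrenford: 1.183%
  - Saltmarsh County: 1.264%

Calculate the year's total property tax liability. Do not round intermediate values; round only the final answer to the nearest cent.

Assessed value = $255,281 × 0.743 = $189,673.783
Taxable value = $189,673.783 − $34,000 = $155,673.783
City of Wrenford: $155,673.783 × 0.01183 = $1,841.62085289
Saltmarsh County: $155,673.783 × 0.01264 = $1,967.71661712
Total = $1,841.62085289 + $1,967.71661712 = $3,809.33747001

$3,809.34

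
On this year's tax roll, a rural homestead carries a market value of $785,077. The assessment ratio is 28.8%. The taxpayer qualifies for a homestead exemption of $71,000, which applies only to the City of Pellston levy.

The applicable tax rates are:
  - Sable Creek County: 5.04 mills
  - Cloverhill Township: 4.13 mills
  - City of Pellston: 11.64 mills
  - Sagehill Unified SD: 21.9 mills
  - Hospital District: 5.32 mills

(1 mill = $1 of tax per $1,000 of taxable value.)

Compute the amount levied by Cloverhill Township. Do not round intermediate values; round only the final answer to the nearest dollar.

$934

Assessed value = $785,077 × 0.288 = $226,102.176
Cloverhill Township taxable value = $226,102.176 (exemption does not apply)
Cloverhill Township levy = $226,102.176 × 0.00413 = $933.80198688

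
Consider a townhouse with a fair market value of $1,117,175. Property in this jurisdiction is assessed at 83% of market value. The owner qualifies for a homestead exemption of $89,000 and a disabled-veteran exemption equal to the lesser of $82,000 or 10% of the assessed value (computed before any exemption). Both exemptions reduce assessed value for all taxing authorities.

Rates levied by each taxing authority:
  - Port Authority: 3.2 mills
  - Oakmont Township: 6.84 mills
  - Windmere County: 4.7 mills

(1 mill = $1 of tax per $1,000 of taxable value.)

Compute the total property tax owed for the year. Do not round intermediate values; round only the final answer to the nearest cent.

$11,147.20

Assessed value = $1,117,175 × 0.83 = $927,255.25
Disabled-veteran exemption = min($82,000, 10% × $927,255.25) = min($82,000, $92,725.525) = $82,000 (dollar cap binds)
Taxable value = $927,255.25 − $89,000 − $82,000 = $756,255.25
Port Authority: $756,255.25 × 0.0032 = $2,420.0168
Oakmont Township: $756,255.25 × 0.00684 = $5,172.78591
Windmere County: $756,255.25 × 0.0047 = $3,554.399675
Total = $11,147.202385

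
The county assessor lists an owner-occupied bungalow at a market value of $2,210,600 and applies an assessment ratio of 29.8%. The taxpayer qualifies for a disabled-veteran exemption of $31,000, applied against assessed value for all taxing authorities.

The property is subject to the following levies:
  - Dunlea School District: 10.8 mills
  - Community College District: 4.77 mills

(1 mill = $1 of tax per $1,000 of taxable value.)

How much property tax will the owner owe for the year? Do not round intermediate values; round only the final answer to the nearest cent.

$9,774.20

Assessed value = $2,210,600 × 0.298 = $658,758.8
Taxable value = $658,758.8 − $31,000 = $627,758.8
Dunlea School District: $627,758.8 × 0.0108 = $6,779.79504
Community College District: $627,758.8 × 0.00477 = $2,994.409476
Total = $6,779.79504 + $2,994.409476 = $9,774.204516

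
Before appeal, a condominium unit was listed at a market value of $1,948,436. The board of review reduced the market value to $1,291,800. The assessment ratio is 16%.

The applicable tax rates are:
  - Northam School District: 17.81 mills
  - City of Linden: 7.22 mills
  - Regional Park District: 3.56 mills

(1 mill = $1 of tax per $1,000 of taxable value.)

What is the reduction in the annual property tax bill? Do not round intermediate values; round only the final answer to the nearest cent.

$3,003.72

Old assessed value = $1,948,436 × 0.16 = $311,749.76
New assessed value = $1,291,800 × 0.16 = $206,688
Combined rate = 0.01781 + 0.00722 + 0.00356 = 0.02859
Old tax = $311,749.76 × 0.02859 = $8,912.9256384
New tax = $206,688 × 0.02859 = $5,909.20992
Reduction = $8,912.9256384 − $5,909.20992 = $3,003.7157184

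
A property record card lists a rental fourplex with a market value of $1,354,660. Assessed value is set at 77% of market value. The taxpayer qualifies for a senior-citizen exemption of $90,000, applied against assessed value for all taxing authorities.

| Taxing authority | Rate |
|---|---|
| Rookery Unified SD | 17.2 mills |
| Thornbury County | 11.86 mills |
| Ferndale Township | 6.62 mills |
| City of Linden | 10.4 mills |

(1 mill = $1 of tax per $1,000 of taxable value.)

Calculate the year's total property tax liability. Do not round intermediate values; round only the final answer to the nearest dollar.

$43,918

Assessed value = $1,354,660 × 0.77 = $1,043,088.2
Taxable value = $1,043,088.2 − $90,000 = $953,088.2
Rookery Unified SD: $953,088.2 × 0.0172 = $16,393.11704
Thornbury County: $953,088.2 × 0.01186 = $11,303.626052
Ferndale Township: $953,088.2 × 0.00662 = $6,309.443884
City of Linden: $953,088.2 × 0.0104 = $9,912.11728
Total = $16,393.11704 + $11,303.626052 + $6,309.443884 + $9,912.11728 = $43,918.304256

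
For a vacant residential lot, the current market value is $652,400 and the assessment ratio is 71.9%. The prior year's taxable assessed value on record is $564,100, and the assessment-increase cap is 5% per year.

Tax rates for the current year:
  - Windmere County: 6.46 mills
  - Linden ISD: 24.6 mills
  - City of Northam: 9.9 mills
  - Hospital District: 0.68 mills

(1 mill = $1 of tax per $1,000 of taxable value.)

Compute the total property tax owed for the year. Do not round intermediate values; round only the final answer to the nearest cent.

Uncapped assessed value = $652,400 × 0.719 = $469,075.6
Cap limit = $564,100 × 1.05 = $592,305
Taxable assessed value = min($469,075.6, $592,305) = $469,075.6 (cap does not bind)
Windmere County: $469,075.6 × 0.00646 = $3,030.228376
Linden ISD: $469,075.6 × 0.0246 = $11,539.25976
City of Northam: $469,075.6 × 0.0099 = $4,643.84844
Hospital District: $469,075.6 × 0.00068 = $318.971408
Total = $19,532.307984

$19,532.31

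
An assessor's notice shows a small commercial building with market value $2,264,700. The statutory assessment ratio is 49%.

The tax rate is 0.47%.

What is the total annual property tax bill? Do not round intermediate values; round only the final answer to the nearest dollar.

$5,216

Assessed value = $2,264,700 × 0.49 = $1,109,703
Tax = $1,109,703 × 0.0047 = $5,215.6041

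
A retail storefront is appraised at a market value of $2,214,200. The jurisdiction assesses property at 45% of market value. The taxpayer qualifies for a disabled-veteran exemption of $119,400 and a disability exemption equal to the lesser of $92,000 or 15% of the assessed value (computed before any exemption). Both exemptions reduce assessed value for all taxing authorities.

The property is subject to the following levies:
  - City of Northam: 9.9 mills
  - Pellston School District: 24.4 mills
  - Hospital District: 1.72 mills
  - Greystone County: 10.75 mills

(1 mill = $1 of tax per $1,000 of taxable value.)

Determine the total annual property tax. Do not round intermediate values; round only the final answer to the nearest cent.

$36,713.98

Assessed value = $2,214,200 × 0.45 = $996,390
Disability exemption = min($92,000, 15% × $996,390) = min($92,000, $149,458.5) = $92,000 (dollar cap binds)
Taxable value = $996,390 − $119,400 − $92,000 = $784,990
City of Northam: $784,990 × 0.0099 = $7,771.401
Pellston School District: $784,990 × 0.0244 = $19,153.756
Hospital District: $784,990 × 0.00172 = $1,350.1828
Greystone County: $784,990 × 0.01075 = $8,438.6425
Total = $36,713.9823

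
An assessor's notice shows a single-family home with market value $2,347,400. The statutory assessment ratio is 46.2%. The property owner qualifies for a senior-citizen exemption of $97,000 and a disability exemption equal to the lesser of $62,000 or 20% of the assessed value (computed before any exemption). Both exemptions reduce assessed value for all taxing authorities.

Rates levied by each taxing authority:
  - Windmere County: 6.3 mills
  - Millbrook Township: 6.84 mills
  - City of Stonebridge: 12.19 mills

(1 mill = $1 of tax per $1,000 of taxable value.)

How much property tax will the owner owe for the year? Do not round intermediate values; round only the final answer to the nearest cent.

$23,442.88

Assessed value = $2,347,400 × 0.462 = $1,084,498.8
Disability exemption = min($62,000, 20% × $1,084,498.8) = min($62,000, $216,899.76) = $62,000 (dollar cap binds)
Taxable value = $1,084,498.8 − $97,000 − $62,000 = $925,498.8
Windmere County: $925,498.8 × 0.0063 = $5,830.64244
Millbrook Township: $925,498.8 × 0.00684 = $6,330.411792
City of Stonebridge: $925,498.8 × 0.01219 = $11,281.830372
Total = $23,442.884604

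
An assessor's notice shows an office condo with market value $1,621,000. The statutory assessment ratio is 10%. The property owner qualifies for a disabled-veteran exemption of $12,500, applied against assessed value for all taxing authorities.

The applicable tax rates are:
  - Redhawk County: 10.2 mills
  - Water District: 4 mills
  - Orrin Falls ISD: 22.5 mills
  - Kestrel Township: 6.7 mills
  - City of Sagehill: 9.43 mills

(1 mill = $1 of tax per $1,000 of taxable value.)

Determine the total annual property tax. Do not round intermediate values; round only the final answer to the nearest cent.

Assessed value = $1,621,000 × 0.1 = $162,100
Taxable value = $162,100 − $12,500 = $149,600
Redhawk County: $149,600 × 0.0102 = $1,525.92
Water District: $149,600 × 0.004 = $598.4
Orrin Falls ISD: $149,600 × 0.0225 = $3,366
Kestrel Township: $149,600 × 0.0067 = $1,002.32
City of Sagehill: $149,600 × 0.00943 = $1,410.728
Total = $1,525.92 + $598.4 + $3,366 + $1,002.32 + $1,410.728 = $7,903.368

$7,903.37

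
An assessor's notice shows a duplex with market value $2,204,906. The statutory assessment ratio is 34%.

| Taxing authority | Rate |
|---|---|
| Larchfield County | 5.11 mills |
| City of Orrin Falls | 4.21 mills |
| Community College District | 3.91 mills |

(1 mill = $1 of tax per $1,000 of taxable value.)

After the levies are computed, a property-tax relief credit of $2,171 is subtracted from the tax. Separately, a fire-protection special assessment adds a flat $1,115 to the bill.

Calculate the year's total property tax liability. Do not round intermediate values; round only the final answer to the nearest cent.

$8,862.11

Assessed value = $2,204,906 × 0.34 = $749,668.04
Larchfield County: $749,668.04 × 0.00511 = $3,830.8036844
City of Orrin Falls: $749,668.04 × 0.00421 = $3,156.1024484
Community College District: $749,668.04 × 0.00391 = $2,931.2020364
Levies subtotal = $9,918.1081692
After credit = $9,918.1081692 − $2,171 = $7,747.1081692
Total = $7,747.1081692 + $1,115 = $8,862.1081692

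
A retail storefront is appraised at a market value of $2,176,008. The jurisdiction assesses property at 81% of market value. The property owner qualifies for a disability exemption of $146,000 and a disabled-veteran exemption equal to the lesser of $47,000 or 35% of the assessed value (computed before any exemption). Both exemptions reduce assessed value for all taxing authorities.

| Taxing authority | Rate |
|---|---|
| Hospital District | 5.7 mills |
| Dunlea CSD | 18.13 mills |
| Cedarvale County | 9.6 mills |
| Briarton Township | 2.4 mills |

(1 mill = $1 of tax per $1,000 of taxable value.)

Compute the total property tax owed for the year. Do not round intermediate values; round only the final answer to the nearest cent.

$56,237.57

Assessed value = $2,176,008 × 0.81 = $1,762,566.48
Disabled-veteran exemption = min($47,000, 35% × $1,762,566.48) = min($47,000, $616,898.268) = $47,000 (dollar cap binds)
Taxable value = $1,762,566.48 − $146,000 − $47,000 = $1,569,566.48
Hospital District: $1,569,566.48 × 0.0057 = $8,946.528936
Dunlea CSD: $1,569,566.48 × 0.01813 = $28,456.2402824
Cedarvale County: $1,569,566.48 × 0.0096 = $15,067.838208
Briarton Township: $1,569,566.48 × 0.0024 = $3,766.959552
Total = $56,237.5669784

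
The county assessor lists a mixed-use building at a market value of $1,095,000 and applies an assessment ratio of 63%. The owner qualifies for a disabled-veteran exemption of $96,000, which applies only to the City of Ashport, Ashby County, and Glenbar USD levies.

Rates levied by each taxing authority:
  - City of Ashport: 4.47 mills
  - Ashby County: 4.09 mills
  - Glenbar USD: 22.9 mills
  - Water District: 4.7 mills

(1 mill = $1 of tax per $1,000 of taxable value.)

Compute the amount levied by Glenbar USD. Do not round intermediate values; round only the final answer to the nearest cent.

Assessed value = $1,095,000 × 0.63 = $689,850
Glenbar USD taxable value = $689,850 − $96,000 = $593,850
Glenbar USD levy = $593,850 × 0.0229 = $13,599.165

$13,599.17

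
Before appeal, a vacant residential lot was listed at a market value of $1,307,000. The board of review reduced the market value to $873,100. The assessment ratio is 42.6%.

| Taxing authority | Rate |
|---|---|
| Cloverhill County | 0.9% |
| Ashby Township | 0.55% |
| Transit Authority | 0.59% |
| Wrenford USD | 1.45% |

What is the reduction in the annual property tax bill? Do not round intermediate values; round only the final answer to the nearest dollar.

$6,451

Old assessed value = $1,307,000 × 0.426 = $556,782
New assessed value = $873,100 × 0.426 = $371,940.6
Combined rate = 0.009 + 0.0055 + 0.0059 + 0.0145 = 0.0349
Old tax = $556,782 × 0.0349 = $19,431.6918
New tax = $371,940.6 × 0.0349 = $12,980.72694
Reduction = $19,431.6918 − $12,980.72694 = $6,450.96486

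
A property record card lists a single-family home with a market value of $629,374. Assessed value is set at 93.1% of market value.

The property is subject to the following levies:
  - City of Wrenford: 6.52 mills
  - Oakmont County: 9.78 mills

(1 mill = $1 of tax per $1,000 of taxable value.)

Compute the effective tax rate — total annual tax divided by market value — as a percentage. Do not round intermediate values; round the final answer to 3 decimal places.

Assessed value = $629,374 × 0.931 = $585,947.194
City of Wrenford: $585,947.194 × 0.00652 = $3,820.37570488
Oakmont County: $585,947.194 × 0.00978 = $5,730.56355732
Total tax = $9,550.9392622
Effective rate = $9,550.9392622 ÷ $629,374 = 1.518% of market value

1.518%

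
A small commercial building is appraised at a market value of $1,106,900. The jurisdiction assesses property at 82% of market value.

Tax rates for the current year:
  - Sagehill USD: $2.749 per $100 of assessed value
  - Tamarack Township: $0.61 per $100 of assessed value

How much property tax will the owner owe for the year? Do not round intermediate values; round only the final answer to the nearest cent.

Assessed value = $1,106,900 × 0.82 = $907,658
Sagehill USD: $907,658 × 0.02749 = $24,951.51842
Tamarack Township: $907,658 × 0.0061 = $5,536.7138
Total = $24,951.51842 + $5,536.7138 = $30,488.23222

$30,488.23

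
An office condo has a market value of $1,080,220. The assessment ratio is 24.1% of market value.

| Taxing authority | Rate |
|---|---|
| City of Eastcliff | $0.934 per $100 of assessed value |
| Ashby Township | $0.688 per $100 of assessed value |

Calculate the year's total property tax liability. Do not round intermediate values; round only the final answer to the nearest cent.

$4,222.60

Assessed value = $1,080,220 × 0.241 = $260,333.02
City of Eastcliff: $260,333.02 × 0.00934 = $2,431.5104068
Ashby Township: $260,333.02 × 0.00688 = $1,791.0911776
Total = $2,431.5104068 + $1,791.0911776 = $4,222.6015844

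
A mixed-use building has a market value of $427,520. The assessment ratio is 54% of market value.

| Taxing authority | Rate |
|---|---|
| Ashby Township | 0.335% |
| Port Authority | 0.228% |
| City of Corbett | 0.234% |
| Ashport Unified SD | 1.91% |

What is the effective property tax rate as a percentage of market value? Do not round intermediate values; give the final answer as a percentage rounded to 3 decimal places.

1.462%

Assessed value = $427,520 × 0.54 = $230,860.8
Ashby Township: $230,860.8 × 0.00335 = $773.38368
Port Authority: $230,860.8 × 0.00228 = $526.362624
City of Corbett: $230,860.8 × 0.00234 = $540.214272
Ashport Unified SD: $230,860.8 × 0.0191 = $4,409.44128
Total tax = $6,249.401856
Effective rate = $6,249.401856 ÷ $427,520 = 1.462% of market value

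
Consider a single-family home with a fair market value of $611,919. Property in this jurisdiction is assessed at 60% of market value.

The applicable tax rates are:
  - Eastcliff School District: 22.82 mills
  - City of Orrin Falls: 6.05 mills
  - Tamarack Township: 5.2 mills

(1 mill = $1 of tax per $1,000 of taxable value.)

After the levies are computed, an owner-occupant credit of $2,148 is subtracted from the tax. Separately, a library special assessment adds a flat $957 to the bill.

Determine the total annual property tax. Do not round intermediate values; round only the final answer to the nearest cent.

$11,317.85

Assessed value = $611,919 × 0.6 = $367,151.4
Eastcliff School District: $367,151.4 × 0.02282 = $8,378.394948
City of Orrin Falls: $367,151.4 × 0.00605 = $2,221.26597
Tamarack Township: $367,151.4 × 0.0052 = $1,909.18728
Levies subtotal = $12,508.848198
After credit = $12,508.848198 − $2,148 = $10,360.848198
Total = $10,360.848198 + $957 = $11,317.848198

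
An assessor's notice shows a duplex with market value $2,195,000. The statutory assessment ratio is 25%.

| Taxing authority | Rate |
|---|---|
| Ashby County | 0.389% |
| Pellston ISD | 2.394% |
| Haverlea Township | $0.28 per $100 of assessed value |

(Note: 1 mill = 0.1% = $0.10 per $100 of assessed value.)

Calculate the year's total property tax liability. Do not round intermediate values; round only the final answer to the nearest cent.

Assessed value = $2,195,000 × 0.25 = $548,750
Ashby County: $548,750 × 0.00389 = $2,134.6375
Pellston ISD: $548,750 × 0.02394 = $13,137.075
Haverlea Township: $548,750 × 0.0028 = $1,536.5
Total = $16,808.2125

$16,808.21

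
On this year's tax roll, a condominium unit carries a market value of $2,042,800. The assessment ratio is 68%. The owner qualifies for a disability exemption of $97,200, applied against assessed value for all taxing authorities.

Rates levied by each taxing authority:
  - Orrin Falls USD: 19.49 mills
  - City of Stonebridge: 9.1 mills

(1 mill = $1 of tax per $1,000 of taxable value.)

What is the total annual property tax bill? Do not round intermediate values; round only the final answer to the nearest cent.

$36,935.54

Assessed value = $2,042,800 × 0.68 = $1,389,104
Taxable value = $1,389,104 − $97,200 = $1,291,904
Orrin Falls USD: $1,291,904 × 0.01949 = $25,179.20896
City of Stonebridge: $1,291,904 × 0.0091 = $11,756.3264
Total = $25,179.20896 + $11,756.3264 = $36,935.53536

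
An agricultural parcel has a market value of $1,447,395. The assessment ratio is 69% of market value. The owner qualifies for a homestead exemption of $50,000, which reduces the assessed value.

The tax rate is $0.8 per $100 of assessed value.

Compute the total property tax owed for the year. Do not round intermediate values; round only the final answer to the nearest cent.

$7,589.62

Assessed value = $1,447,395 × 0.69 = $998,702.55
Taxable value = $998,702.55 − $50,000 = $948,702.55
Tax = $948,702.55 × 0.008 = $7,589.6204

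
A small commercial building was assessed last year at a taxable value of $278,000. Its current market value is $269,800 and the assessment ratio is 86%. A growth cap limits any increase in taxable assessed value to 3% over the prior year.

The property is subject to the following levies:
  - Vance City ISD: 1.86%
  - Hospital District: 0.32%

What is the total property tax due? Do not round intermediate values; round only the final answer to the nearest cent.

Uncapped assessed value = $269,800 × 0.86 = $232,028
Cap limit = $278,000 × 1.03 = $286,340
Taxable assessed value = min($232,028, $286,340) = $232,028 (cap does not bind)
Vance City ISD: $232,028 × 0.0186 = $4,315.7208
Hospital District: $232,028 × 0.0032 = $742.4896
Total = $5,058.2104

$5,058.21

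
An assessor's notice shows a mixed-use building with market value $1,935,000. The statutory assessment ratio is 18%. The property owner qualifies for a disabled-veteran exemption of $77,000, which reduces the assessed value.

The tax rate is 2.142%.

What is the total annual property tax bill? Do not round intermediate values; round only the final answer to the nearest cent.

$5,811.25

Assessed value = $1,935,000 × 0.18 = $348,300
Taxable value = $348,300 − $77,000 = $271,300
Tax = $271,300 × 0.02142 = $5,811.246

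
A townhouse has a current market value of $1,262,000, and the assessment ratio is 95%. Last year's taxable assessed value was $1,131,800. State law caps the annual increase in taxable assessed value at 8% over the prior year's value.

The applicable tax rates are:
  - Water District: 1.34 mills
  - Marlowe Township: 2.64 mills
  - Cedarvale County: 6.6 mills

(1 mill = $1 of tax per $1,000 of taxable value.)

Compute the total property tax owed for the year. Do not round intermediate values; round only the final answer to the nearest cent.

$12,684.36

Uncapped assessed value = $1,262,000 × 0.95 = $1,198,900
Cap limit = $1,131,800 × 1.08 = $1,222,344
Taxable assessed value = min($1,198,900, $1,222,344) = $1,198,900 (cap does not bind)
Water District: $1,198,900 × 0.00134 = $1,606.526
Marlowe Township: $1,198,900 × 0.00264 = $3,165.096
Cedarvale County: $1,198,900 × 0.0066 = $7,912.74
Total = $12,684.362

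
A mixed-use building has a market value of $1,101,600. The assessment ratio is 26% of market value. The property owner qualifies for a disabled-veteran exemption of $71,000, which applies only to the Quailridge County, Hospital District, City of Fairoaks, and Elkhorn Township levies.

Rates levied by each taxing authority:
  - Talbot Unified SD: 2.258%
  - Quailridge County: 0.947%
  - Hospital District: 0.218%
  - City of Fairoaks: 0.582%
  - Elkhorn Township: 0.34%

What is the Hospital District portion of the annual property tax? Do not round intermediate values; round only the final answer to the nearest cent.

Assessed value = $1,101,600 × 0.26 = $286,416
Hospital District taxable value = $286,416 − $71,000 = $215,416
Hospital District levy = $215,416 × 0.00218 = $469.60688

$469.61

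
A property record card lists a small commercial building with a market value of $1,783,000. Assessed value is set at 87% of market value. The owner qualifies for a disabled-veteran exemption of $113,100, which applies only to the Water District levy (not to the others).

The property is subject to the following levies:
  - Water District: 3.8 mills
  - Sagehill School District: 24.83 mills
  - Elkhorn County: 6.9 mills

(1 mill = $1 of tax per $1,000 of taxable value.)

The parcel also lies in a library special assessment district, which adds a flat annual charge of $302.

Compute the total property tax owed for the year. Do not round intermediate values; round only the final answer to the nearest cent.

$54,986.71

Assessed value = $1,783,000 × 0.87 = $1,551,210
Water District: ($1,551,210 − $113,100) × 0.0038 = $1,438,110 × 0.0038 = $5,464.818
Sagehill School District: $1,551,210 × 0.02483 = $38,516.5443
Elkhorn County: $1,551,210 × 0.0069 = $10,703.349
Levies subtotal = $54,684.7113
Total = $54,684.7113 + $302 = $54,986.7113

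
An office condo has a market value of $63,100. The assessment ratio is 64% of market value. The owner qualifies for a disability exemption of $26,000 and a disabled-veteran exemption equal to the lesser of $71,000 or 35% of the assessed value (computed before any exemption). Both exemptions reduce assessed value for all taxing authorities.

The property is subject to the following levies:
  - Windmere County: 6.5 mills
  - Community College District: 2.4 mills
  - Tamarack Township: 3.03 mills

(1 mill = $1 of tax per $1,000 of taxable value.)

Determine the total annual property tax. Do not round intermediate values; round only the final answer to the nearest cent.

$2.98

Assessed value = $63,100 × 0.64 = $40,384
Disabled-veteran exemption = min($71,000, 35% × $40,384) = min($71,000, $14,134.4) = $14,134.4 (percentage binds)
Taxable value = $40,384 − $26,000 − $14,134.4 = $249.6
Windmere County: $249.6 × 0.0065 = $1.6224
Community College District: $249.6 × 0.0024 = $0.59904
Tamarack Township: $249.6 × 0.00303 = $0.756288
Total = $2.977728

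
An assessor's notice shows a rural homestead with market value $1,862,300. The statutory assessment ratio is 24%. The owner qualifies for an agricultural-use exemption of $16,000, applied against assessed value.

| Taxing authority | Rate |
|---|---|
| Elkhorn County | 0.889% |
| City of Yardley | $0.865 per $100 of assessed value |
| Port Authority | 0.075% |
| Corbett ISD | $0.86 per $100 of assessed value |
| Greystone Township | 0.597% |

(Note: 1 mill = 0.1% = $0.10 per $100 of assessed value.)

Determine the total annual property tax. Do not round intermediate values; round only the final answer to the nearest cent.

$14,161.08

Assessed value = $1,862,300 × 0.24 = $446,952
Taxable value = $446,952 − $16,000 = $430,952
Elkhorn County: $430,952 × 0.00889 = $3,831.16328
City of Yardley: $430,952 × 0.00865 = $3,727.7348
Port Authority: $430,952 × 0.00075 = $323.214
Corbett ISD: $430,952 × 0.0086 = $3,706.1872
Greystone Township: $430,952 × 0.00597 = $2,572.78344
Total = $14,161.08272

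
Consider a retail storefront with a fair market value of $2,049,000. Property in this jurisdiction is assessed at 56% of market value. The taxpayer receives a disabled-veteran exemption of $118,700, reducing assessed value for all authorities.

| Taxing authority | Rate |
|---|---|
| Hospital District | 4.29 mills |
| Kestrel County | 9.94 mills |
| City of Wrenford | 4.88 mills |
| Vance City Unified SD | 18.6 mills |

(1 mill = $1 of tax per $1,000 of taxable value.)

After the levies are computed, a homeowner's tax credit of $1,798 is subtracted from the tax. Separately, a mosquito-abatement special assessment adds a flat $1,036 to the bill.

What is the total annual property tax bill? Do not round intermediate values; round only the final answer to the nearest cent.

Assessed value = $2,049,000 × 0.56 = $1,147,440
Taxable value = $1,147,440 − $118,700 = $1,028,740
Hospital District: $1,028,740 × 0.00429 = $4,413.2946
Kestrel County: $1,028,740 × 0.00994 = $10,225.6756
City of Wrenford: $1,028,740 × 0.00488 = $5,020.2512
Vance City Unified SD: $1,028,740 × 0.0186 = $19,134.564
Levies subtotal = $38,793.7854
After credit = $38,793.7854 − $1,798 = $36,995.7854
Total = $36,995.7854 + $1,036 = $38,031.7854

$38,031.79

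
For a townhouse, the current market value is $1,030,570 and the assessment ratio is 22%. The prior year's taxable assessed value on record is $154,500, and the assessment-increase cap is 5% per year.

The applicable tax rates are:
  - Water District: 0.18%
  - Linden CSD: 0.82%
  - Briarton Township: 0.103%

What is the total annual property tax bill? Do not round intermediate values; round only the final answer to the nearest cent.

$1,789.34

Uncapped assessed value = $1,030,570 × 0.22 = $226,725.4
Cap limit = $154,500 × 1.05 = $162,225
Taxable assessed value = min($226,725.4, $162,225) = $162,225 (cap binds)
Water District: $162,225 × 0.0018 = $292.005
Linden CSD: $162,225 × 0.0082 = $1,330.245
Briarton Township: $162,225 × 0.00103 = $167.09175
Total = $1,789.34175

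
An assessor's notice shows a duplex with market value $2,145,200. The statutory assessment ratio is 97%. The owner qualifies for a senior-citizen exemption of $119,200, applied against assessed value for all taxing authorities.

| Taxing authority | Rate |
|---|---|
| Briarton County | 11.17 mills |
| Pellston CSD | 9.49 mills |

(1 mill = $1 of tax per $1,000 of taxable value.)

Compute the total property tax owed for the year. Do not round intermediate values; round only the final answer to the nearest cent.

Assessed value = $2,145,200 × 0.97 = $2,080,844
Taxable value = $2,080,844 − $119,200 = $1,961,644
Briarton County: $1,961,644 × 0.01117 = $21,911.56348
Pellston CSD: $1,961,644 × 0.00949 = $18,616.00156
Total = $21,911.56348 + $18,616.00156 = $40,527.56504

$40,527.57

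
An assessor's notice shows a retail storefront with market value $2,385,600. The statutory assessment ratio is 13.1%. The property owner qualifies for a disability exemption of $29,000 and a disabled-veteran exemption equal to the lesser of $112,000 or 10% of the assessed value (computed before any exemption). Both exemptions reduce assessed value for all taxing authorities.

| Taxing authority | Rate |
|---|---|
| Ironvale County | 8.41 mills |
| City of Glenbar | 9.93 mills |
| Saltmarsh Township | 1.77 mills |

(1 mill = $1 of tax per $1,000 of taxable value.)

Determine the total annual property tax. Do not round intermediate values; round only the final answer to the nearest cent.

Assessed value = $2,385,600 × 0.131 = $312,513.6
Disabled-veteran exemption = min($112,000, 10% × $312,513.6) = min($112,000, $31,251.36) = $31,251.36 (percentage binds)
Taxable value = $312,513.6 − $29,000 − $31,251.36 = $252,262.24
Ironvale County: $252,262.24 × 0.00841 = $2,121.5254384
City of Glenbar: $252,262.24 × 0.00993 = $2,504.9640432
Saltmarsh Township: $252,262.24 × 0.00177 = $446.5041648
Total = $5,072.9936464

$5,072.99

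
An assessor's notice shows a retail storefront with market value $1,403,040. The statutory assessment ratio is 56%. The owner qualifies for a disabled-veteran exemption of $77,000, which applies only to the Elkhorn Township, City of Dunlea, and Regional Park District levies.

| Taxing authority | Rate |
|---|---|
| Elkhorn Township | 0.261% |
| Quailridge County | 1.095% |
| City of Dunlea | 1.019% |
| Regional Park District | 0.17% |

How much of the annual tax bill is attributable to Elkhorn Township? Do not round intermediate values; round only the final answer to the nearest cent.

$1,849.71

Assessed value = $1,403,040 × 0.56 = $785,702.4
Elkhorn Township taxable value = $785,702.4 − $77,000 = $708,702.4
Elkhorn Township levy = $708,702.4 × 0.00261 = $1,849.713264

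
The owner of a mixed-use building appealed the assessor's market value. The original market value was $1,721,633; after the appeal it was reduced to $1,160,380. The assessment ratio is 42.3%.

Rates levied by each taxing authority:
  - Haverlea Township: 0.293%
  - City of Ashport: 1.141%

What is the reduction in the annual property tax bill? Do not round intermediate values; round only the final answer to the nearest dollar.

$3,404

Old assessed value = $1,721,633 × 0.423 = $728,250.759
New assessed value = $1,160,380 × 0.423 = $490,840.74
Combined rate = 0.00293 + 0.01141 = 0.01434
Old tax = $728,250.759 × 0.01434 = $10,443.11588406
New tax = $490,840.74 × 0.01434 = $7,038.6562116
Reduction = $10,443.11588406 − $7,038.6562116 = $3,404.45967246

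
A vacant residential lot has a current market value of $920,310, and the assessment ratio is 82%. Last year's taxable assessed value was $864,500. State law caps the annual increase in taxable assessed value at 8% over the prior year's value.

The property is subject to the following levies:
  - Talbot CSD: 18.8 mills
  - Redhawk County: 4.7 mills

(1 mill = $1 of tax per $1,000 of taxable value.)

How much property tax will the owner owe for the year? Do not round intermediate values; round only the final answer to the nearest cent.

$17,734.37

Uncapped assessed value = $920,310 × 0.82 = $754,654.2
Cap limit = $864,500 × 1.08 = $933,660
Taxable assessed value = min($754,654.2, $933,660) = $754,654.2 (cap does not bind)
Talbot CSD: $754,654.2 × 0.0188 = $14,187.49896
Redhawk County: $754,654.2 × 0.0047 = $3,546.87474
Total = $17,734.3737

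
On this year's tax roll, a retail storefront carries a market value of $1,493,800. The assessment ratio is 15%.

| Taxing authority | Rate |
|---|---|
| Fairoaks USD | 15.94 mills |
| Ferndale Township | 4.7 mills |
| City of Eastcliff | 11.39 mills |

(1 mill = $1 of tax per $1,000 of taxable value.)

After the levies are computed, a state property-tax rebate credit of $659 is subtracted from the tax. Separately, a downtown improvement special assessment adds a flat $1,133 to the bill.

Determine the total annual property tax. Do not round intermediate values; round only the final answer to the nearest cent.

Assessed value = $1,493,800 × 0.15 = $224,070
Fairoaks USD: $224,070 × 0.01594 = $3,571.6758
Ferndale Township: $224,070 × 0.0047 = $1,053.129
City of Eastcliff: $224,070 × 0.01139 = $2,552.1573
Levies subtotal = $7,176.9621
After credit = $7,176.9621 − $659 = $6,517.9621
Total = $6,517.9621 + $1,133 = $7,650.9621

$7,650.96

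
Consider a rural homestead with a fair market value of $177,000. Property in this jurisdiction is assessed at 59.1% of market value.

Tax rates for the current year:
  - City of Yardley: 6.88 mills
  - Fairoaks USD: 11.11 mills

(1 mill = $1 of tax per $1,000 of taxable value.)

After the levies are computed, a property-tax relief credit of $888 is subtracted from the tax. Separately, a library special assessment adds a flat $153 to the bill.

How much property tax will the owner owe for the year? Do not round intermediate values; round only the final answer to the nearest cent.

$1,146.88

Assessed value = $177,000 × 0.591 = $104,607
City of Yardley: $104,607 × 0.00688 = $719.69616
Fairoaks USD: $104,607 × 0.01111 = $1,162.18377
Levies subtotal = $1,881.87993
After credit = $1,881.87993 − $888 = $993.87993
Total = $993.87993 + $153 = $1,146.87993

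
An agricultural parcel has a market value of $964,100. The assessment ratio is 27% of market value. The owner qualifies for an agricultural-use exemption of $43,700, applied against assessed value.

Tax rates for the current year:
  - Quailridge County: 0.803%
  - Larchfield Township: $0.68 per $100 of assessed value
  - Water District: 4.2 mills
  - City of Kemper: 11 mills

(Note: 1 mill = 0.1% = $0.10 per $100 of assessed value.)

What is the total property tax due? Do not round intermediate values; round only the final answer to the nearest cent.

$6,504.71

Assessed value = $964,100 × 0.27 = $260,307
Taxable value = $260,307 − $43,700 = $216,607
Quailridge County: $216,607 × 0.00803 = $1,739.35421
Larchfield Township: $216,607 × 0.0068 = $1,472.9276
Water District: $216,607 × 0.0042 = $909.7494
City of Kemper: $216,607 × 0.011 = $2,382.677
Total = $6,504.70821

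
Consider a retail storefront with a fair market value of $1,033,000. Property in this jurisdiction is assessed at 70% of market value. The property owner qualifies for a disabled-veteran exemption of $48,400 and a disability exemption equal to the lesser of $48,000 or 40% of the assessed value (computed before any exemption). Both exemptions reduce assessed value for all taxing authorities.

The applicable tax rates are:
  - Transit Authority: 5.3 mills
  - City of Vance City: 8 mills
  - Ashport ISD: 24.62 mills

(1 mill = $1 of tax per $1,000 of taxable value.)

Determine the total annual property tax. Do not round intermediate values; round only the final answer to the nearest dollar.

$23,764

Assessed value = $1,033,000 × 0.7 = $723,100
Disability exemption = min($48,000, 40% × $723,100) = min($48,000, $289,240) = $48,000 (dollar cap binds)
Taxable value = $723,100 − $48,400 − $48,000 = $626,700
Transit Authority: $626,700 × 0.0053 = $3,321.51
City of Vance City: $626,700 × 0.008 = $5,013.6
Ashport ISD: $626,700 × 0.02462 = $15,429.354
Total = $23,764.464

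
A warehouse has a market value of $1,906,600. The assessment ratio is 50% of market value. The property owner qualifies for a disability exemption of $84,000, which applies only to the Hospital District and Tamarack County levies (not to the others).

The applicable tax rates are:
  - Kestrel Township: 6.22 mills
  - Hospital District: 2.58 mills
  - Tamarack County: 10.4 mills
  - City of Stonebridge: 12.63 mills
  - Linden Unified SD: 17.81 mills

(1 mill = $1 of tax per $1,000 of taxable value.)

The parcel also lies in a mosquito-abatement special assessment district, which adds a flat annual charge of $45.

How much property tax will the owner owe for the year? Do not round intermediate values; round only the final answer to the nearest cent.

$46,276.49

Assessed value = $1,906,600 × 0.5 = $953,300
Kestrel Township: $953,300 × 0.00622 = $5,929.526
Hospital District: ($953,300 − $84,000) × 0.00258 = $869,300 × 0.00258 = $2,242.794
Tamarack County: ($953,300 − $84,000) × 0.0104 = $869,300 × 0.0104 = $9,040.72
City of Stonebridge: $953,300 × 0.01263 = $12,040.179
Linden Unified SD: $953,300 × 0.01781 = $16,978.273
Levies subtotal = $46,231.492
Total = $46,231.492 + $45 = $46,276.492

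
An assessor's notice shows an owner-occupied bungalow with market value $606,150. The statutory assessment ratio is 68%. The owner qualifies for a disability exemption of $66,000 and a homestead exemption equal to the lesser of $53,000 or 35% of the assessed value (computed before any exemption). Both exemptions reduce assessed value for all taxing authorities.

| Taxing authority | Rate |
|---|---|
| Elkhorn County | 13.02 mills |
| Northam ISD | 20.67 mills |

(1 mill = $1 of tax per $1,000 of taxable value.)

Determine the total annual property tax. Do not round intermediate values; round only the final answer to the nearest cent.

Assessed value = $606,150 × 0.68 = $412,182
Homestead exemption = min($53,000, 35% × $412,182) = min($53,000, $144,263.7) = $53,000 (dollar cap binds)
Taxable value = $412,182 − $66,000 − $53,000 = $293,182
Elkhorn County: $293,182 × 0.01302 = $3,817.22964
Northam ISD: $293,182 × 0.02067 = $6,060.07194
Total = $9,877.30158

$9,877.30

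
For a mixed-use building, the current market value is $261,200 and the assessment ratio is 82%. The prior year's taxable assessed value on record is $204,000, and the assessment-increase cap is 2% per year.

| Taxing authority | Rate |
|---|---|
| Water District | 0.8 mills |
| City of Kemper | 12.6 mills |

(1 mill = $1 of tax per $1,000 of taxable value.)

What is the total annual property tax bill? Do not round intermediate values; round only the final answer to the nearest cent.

Uncapped assessed value = $261,200 × 0.82 = $214,184
Cap limit = $204,000 × 1.02 = $208,080
Taxable assessed value = min($214,184, $208,080) = $208,080 (cap binds)
Water District: $208,080 × 0.0008 = $166.464
City of Kemper: $208,080 × 0.0126 = $2,621.808
Total = $2,788.272

$2,788.27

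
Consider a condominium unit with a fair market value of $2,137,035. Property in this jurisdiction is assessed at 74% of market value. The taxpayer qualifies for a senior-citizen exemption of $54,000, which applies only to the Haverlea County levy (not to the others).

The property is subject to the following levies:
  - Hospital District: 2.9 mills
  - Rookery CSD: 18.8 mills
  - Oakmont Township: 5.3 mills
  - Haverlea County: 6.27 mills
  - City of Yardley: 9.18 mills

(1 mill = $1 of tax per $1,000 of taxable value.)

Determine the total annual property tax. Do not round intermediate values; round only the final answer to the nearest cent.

Assessed value = $2,137,035 × 0.74 = $1,581,405.9
Hospital District: $1,581,405.9 × 0.0029 = $4,586.07711
Rookery CSD: $1,581,405.9 × 0.0188 = $29,730.43092
Oakmont Township: $1,581,405.9 × 0.0053 = $8,381.45127
Haverlea County: ($1,581,405.9 − $54,000) × 0.00627 = $1,527,405.9 × 0.00627 = $9,576.834993
City of Yardley: $1,581,405.9 × 0.00918 = $14,517.306162
Total = $66,792.100455

$66,792.10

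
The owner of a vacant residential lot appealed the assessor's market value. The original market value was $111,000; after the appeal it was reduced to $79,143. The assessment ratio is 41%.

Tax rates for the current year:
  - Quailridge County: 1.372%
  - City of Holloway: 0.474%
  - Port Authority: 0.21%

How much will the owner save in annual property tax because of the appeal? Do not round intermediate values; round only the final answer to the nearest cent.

Old assessed value = $111,000 × 0.41 = $45,510
New assessed value = $79,143 × 0.41 = $32,448.63
Combined rate = 0.01372 + 0.00474 + 0.0021 = 0.02056
Old tax = $45,510 × 0.02056 = $935.6856
New tax = $32,448.63 × 0.02056 = $667.1438328
Reduction = $935.6856 − $667.1438328 = $268.5417672

$268.54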